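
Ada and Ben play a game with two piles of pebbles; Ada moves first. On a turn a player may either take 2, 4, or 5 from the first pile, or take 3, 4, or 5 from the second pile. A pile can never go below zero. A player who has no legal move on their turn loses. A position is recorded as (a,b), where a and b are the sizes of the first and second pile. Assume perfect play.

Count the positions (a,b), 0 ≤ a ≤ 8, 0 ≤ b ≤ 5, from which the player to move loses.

18

Compute win/loss labels from the base case upward. A position with no move is L. Any other position is W if it can reach an L in one move, else L.
Every move lowers a or b (never raises either), so fill the grid row by row in increasing a, and left to right within a row: each cell's successors are then already labelled.
      b=0  b=1  b=2  b=3  b=4  b=5
a=0:    L    L    L    W    W    W
a=1:    L    L    L    W    W    W
a=2:    W    W    W    L    L    L
a=3:    W    W    W    L    L    L
a=4:    W    W    W    W    W    W
a=5:    W    W    W    W    W    W
a=6:    W    W    W    W    W    W
a=7:    L    L    L    W    W    W
a=8:    L    L    L    W    W    W
Cells with no legal move (terminal, hence L): (0,0), (0,1), (0,2), (1,0), (1,1), (1,2).
The remaining L cells, each justified by listing all of its moves:
(2,3): moves to (0,3)(W), (2,0)(W); every one is W ⇒ L
(2,4): moves to (0,4)(W), (2,1)(W), (2,0)(W); every one is W ⇒ L
(2,5): moves to (0,5)(W), (2,2)(W), (2,1)(W), (2,0)(W); every one is W ⇒ L
(3,3): moves to (1,3)(W), (3,0)(W); every one is W ⇒ L
(3,4): moves to (1,4)(W), (3,1)(W), (3,0)(W); every one is W ⇒ L
(3,5): moves to (1,5)(W), (3,2)(W), (3,1)(W), (3,0)(W); every one is W ⇒ L
(7,0): moves to (5,0)(W), (3,0)(W), (2,0)(W); every one is W ⇒ L
(7,1): moves to (5,1)(W), (3,1)(W), (2,1)(W); every one is W ⇒ L
(7,2): moves to (5,2)(W), (3,2)(W), (2,2)(W); every one is W ⇒ L
(8,0): moves to (6,0)(W), (4,0)(W), (3,0)(W); every one is W ⇒ L
(8,1): moves to (6,1)(W), (4,1)(W), (3,1)(W); every one is W ⇒ L
(8,2): moves to (6,2)(W), (4,2)(W), (3,2)(W); every one is W ⇒ L
Every other cell has at least one move into one of the L cells above, so it is W.
L cells per row: a=0: 3, a=1: 3, a=2: 3, a=3: 3, a=4: 0, a=5: 0, a=6: 0, a=7: 3, a=8: 3; total 18.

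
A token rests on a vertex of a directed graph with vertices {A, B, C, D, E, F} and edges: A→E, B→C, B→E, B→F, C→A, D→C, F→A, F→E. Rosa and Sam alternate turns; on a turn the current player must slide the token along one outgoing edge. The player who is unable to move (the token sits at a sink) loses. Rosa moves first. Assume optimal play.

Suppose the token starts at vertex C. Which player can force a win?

Sam wins.

Label each position W (a win for the player to move) or L (a loss). A position with no legal move is L; any other position is W exactly when some move reaches an L, and L when every move reaches a W.
Every edge goes from a vertex to one that appears earlier in the order E, A, F, C, B, D, so processing vertices in that order labels each vertex after all of its successors.
E: no outgoing edge → L
A: →E(L), so W
F: →E(L), so W
C: →A(W) only, which is W, so L
B: →C(L), so W
D: →C(L), so W
Every move from C reaches a W position, so the mover loses.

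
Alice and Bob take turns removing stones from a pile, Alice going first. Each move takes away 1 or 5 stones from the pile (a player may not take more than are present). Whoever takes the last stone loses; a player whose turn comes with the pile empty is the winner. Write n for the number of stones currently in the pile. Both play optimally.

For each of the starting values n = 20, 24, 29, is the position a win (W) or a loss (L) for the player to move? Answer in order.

Build the W/L table. Terminal = W. A non-terminal position is W if it has a move to some L; otherwise it is L.
n=0: no move; the opponent has just taken the last stone and therefore loses → W
n=1: →0(W) only, which is W, so L
n=2: →1(L), so W
n=3: →2(W) only, which is W, so L
n=4: →3(L), so W
n=5: →4(W), 0(W) — all W, so L
n=6: →5(L), so W
n=7: →6(W), 2(W) — all W, so L
n=8: →7(L), so W
n=9: →8(W), 4(W) — all W, so L
n=10: →9(L), so W
n=11: →10(W), 6(W) — all W, so L
n=12: →11(L), so W
n=13: →12(W), 8(W) — all W, so L
n=14: →13(L), so W
n=15: →14(W), 10(W) — all W, so L
n=16: →15(L), so W
n=17: →16(W), 12(W) — all W, so L
n=18: →17(L), so W
n=19: →18(W), 14(W) — all W, so L
n=20: →19(L), so W
n=21: →20(W), 16(W) — all W, so L
n=22: →21(L), so W
n=23: →22(W), 18(W) — all W, so L
n=24: →23(L), so W
n=25: →24(W), 20(W) — all W, so L
n=26: →25(L), so W
n=27: →26(W), 22(W) — all W, so L
n=28: →27(L), so W
n=29: →28(W), 24(W) — all W, so L

20: W, 24: W, 29: L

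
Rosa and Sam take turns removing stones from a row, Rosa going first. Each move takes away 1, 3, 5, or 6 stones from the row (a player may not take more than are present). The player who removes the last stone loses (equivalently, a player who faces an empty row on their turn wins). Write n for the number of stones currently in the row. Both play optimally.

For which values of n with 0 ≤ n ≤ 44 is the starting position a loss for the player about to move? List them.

1, 3, 5, 12, 14, 16, 23, 25, 27, 34, 36, 38

Label each position W (a win for the player to move) or L (a loss). A position with no legal move is W; any other position is W exactly when some move reaches an L, and L when every move reaches a W.
n=0: no move; the opponent has just taken the last stone and therefore loses → W
n=1: the only move is to 0(W), a W ⇒ L
n=2: can move to 1, which is L ⇒ W
n=3: moves to 2(W), 0(W); every one is W ⇒ L
n=4: can move to 3, which is L ⇒ W
n=5: moves to 4(W), 2(W), 0(W); every one is W ⇒ L
n=6: can move to 5, which is L ⇒ W
n=7: can move to 1, which is L ⇒ W
n=8: can move to 5, which is L ⇒ W
n=9: can move to 3, which is L ⇒ W
n=10: can move to 5, which is L ⇒ W
n=11: can move to 5, which is L ⇒ W
n=12: moves to 11(W), 9(W), 7(W), 6(W); every one is W ⇒ L
n=13: can move to 12, which is L ⇒ W
n=14: moves to 13(W), 11(W), 9(W), 8(W); every one is W ⇒ L
n=15: can move to 14, which is L ⇒ W
n=16: moves to 15(W), 13(W), 11(W), 10(W); every one is W ⇒ L
n=17: can move to 16, which is L ⇒ W
n=18: can move to 12, which is L ⇒ W
n=19: can move to 16, which is L ⇒ W
n=20: can move to 14, which is L ⇒ W
n=21: can move to 16, which is L ⇒ W
n=22: can move to 16, which is L ⇒ W
n=23: moves to 22(W), 20(W), 18(W), 17(W); every one is W ⇒ L
n=24: can move to 23, which is L ⇒ W
n=25: moves to 24(W), 22(W), 20(W), 19(W); every one is W ⇒ L
n=26: can move to 25, which is L ⇒ W
n=27: moves to 26(W), 24(W), 22(W), 21(W); every one is W ⇒ L
n=28: can move to 27, which is L ⇒ W
n=29: can move to 23, which is L ⇒ W
n=30: can move to 27, which is L ⇒ W
n=31: can move to 25, which is L ⇒ W
n=32: can move to 27, which is L ⇒ W
n=33: can move to 27, which is L ⇒ W
n=34: moves to 33(W), 31(W), 29(W), 28(W); every one is W ⇒ L
n=35: can move to 34, which is L ⇒ W
n=36: moves to 35(W), 33(W), 31(W), 30(W); every one is W ⇒ L
n=37: can move to 36, which is L ⇒ W
n=38: moves to 37(W), 35(W), 33(W), 32(W); every one is W ⇒ L
n=39: can move to 38, which is L ⇒ W
n=40: can move to 34, which is L ⇒ W
n=41: can move to 38, which is L ⇒ W
n=42: can move to 36, which is L ⇒ W
n=43: can move to 38, which is L ⇒ W
n=44: can move to 38, which is L ⇒ W
Reading off the rows marked L gives the requested list; there are 12 such values of n.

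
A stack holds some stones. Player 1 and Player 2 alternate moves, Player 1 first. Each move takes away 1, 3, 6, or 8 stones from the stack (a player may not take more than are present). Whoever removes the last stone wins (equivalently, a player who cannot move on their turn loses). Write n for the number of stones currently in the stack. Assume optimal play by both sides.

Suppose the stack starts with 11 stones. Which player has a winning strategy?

Label each position W (a win for the player to move) or L (a loss). A position with no legal move is L; any other position is W exactly when some move reaches an L, and L when every move reaches a W.
n=0: no move → L
n=1: reaches L-position 0 → W
n=2: only reaches 1(W), which is W → L
n=3: reaches L-position 2 → W
n=4: only reaches 3(W), 1(W), all W → L
n=5: reaches L-position 4 → W
n=6: reaches L-position 0 → W
n=7: reaches L-position 4 → W
n=8: reaches L-position 2 → W
n=9: only reaches 8(W), 6(W), 3(W), 1(W), all W → L
n=10: reaches L-position 9 → W
n=11: only reaches 10(W), 8(W), 5(W), 3(W), all W → L
The starting position 11 is L: whatever Player 1 does, the opponent receives a W position.

Player 2 wins.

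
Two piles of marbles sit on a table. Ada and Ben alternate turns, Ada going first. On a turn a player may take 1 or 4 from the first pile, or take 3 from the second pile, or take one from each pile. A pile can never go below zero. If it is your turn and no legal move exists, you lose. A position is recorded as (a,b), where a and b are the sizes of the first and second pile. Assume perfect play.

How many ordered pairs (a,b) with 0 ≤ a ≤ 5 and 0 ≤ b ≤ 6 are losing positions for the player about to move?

17

Use the standard recursion: the mover loses at a terminal position; elsewhere, the mover wins exactly when some move hands the opponent an L position.
Every move lowers a or b (never raises either), so fill the grid row by row in increasing a, and left to right within a row: each cell's successors are then already labelled.
      b=0  b=1  b=2  b=3  b=4  b=5  b=6
a=0:    L    L    L    W    W    W    L
a=1:    W    W    W    W    L    L    W
a=2:    L    L    L    W    W    W    W
a=3:    W    W    W    W    L    L    L
a=4:    W    W    W    L    W    W    W
a=5:    L    L    L    W    W    W    L
Cells with no legal move (terminal, hence L): (0,0), (0,1), (0,2).
The remaining L cells, each justified by listing all of its moves:
(0,6): →(0,3)(W) only, which is W, so L
(1,4): →(0,4)(W), (1,1)(W), (0,3)(W) — all W, so L
(1,5): →(0,5)(W), (1,2)(W), (0,4)(W) — all W, so L
(2,0): →(1,0)(W) only, which is W, so L
(2,1): →(1,1)(W), (1,0)(W) — all W, so L
(2,2): →(1,2)(W), (1,1)(W) — all W, so L
(3,4): →(2,4)(W), (3,1)(W), (2,3)(W) — all W, so L
(3,5): →(2,5)(W), (3,2)(W), (2,4)(W) — all W, so L
(3,6): →(2,6)(W), (3,3)(W), (2,5)(W) — all W, so L
(4,3): →(3,3)(W), (0,3)(W), (4,0)(W), (3,2)(W) — all W, so L
(5,0): →(4,0)(W), (1,0)(W) — all W, so L
(5,1): →(4,1)(W), (1,1)(W), (4,0)(W) — all W, so L
(5,2): →(4,2)(W), (1,2)(W), (4,1)(W) — all W, so L
(5,6): →(4,6)(W), (1,6)(W), (5,3)(W), (4,5)(W) — all W, so L
Every other cell has at least one move into one of the L cells above, so it is W.
L cells per row: a=0: 4, a=1: 2, a=2: 3, a=3: 3, a=4: 1, a=5: 4; total 17.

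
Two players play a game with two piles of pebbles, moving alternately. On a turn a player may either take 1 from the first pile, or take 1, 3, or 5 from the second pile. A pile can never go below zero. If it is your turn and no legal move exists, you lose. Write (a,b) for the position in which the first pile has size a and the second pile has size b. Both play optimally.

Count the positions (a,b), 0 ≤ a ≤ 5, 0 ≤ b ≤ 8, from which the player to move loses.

Label each position W (a win for the player to move) or L (a loss). A position with no legal move is L; any other position is W exactly when some move reaches an L, and L when every move reaches a W.
Every move lowers a or b (never raises either), so fill the grid row by row in increasing a, and left to right within a row: each cell's successors are then already labelled.
      b=0  b=1  b=2  b=3  b=4  b=5  b=6  b=7  b=8
a=0:    L    W    L    W    L    W    L    W    L
a=1:    W    L    W    L    W    L    W    L    W
a=2:    L    W    L    W    L    W    L    W    L
a=3:    W    L    W    L    W    L    W    L    W
a=4:    L    W    L    W    L    W    L    W    L
a=5:    W    L    W    L    W    L    W    L    W
Cells with no legal move (terminal, hence L): (0,0).
The remaining L cells, each justified by listing all of its moves:
(0,2): →(0,1)(W) only, which is W, so L
(0,4): →(0,3)(W), (0,1)(W) — all W, so L
(0,6): →(0,5)(W), (0,3)(W), (0,1)(W) — all W, so L
(0,8): →(0,7)(W), (0,5)(W), (0,3)(W) — all W, so L
(1,1): →(0,1)(W), (1,0)(W) — all W, so L
(1,3): →(0,3)(W), (1,2)(W), (1,0)(W) — all W, so L
(1,5): →(0,5)(W), (1,4)(W), (1,2)(W), (1,0)(W) — all W, so L
(1,7): →(0,7)(W), (1,6)(W), (1,4)(W), (1,2)(W) — all W, so L
(2,0): →(1,0)(W) only, which is W, so L
(2,2): →(1,2)(W), (2,1)(W) — all W, so L
(2,4): →(1,4)(W), (2,3)(W), (2,1)(W) — all W, so L
(2,6): →(1,6)(W), (2,5)(W), (2,3)(W), (2,1)(W) — all W, so L
(2,8): →(1,8)(W), (2,7)(W), (2,5)(W), (2,3)(W) — all W, so L
(3,1): →(2,1)(W), (3,0)(W) — all W, so L
(3,3): →(2,3)(W), (3,2)(W), (3,0)(W) — all W, so L
(3,5): →(2,5)(W), (3,4)(W), (3,2)(W), (3,0)(W) — all W, so L
(3,7): →(2,7)(W), (3,6)(W), (3,4)(W), (3,2)(W) — all W, so L
(4,0): →(3,0)(W) only, which is W, so L
(4,2): →(3,2)(W), (4,1)(W) — all W, so L
(4,4): →(3,4)(W), (4,3)(W), (4,1)(W) — all W, so L
(4,6): →(3,6)(W), (4,5)(W), (4,3)(W), (4,1)(W) — all W, so L
(4,8): →(3,8)(W), (4,7)(W), (4,5)(W), (4,3)(W) — all W, so L
(5,1): →(4,1)(W), (5,0)(W) — all W, so L
(5,3): →(4,3)(W), (5,2)(W), (5,0)(W) — all W, so L
(5,5): →(4,5)(W), (5,4)(W), (5,2)(W), (5,0)(W) — all W, so L
(5,7): →(4,7)(W), (5,6)(W), (5,4)(W), (5,2)(W) — all W, so L
Every other cell has at least one move into one of the L cells above, so it is W.
L cells per row: a=0: 5, a=1: 4, a=2: 5, a=3: 4, a=4: 5, a=5: 4; total 27.

27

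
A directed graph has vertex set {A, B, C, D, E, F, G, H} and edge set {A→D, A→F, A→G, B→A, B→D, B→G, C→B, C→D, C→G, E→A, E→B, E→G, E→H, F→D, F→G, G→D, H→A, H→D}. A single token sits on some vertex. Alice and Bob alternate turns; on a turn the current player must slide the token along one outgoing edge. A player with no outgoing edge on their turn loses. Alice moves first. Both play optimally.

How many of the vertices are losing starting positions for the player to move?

2

Compute win/loss labels from the base case upward. A position with no move is L. Any other position is W if it can reach an L in one move, else L.
Every edge goes from a vertex to one that appears earlier in the order D, G, F, A, B, H, E, C, so processing vertices in that order labels each vertex after all of its successors.
D: no outgoing edge → L
G: W (go to D, an L position)
F: W (go to D, an L position)
A: W (go to D, an L position)
B: W (go to D, an L position)
H: W (go to D, an L position)
E: L (options H(W), B(W), A(W), G(W) are all W)
C: W (go to D, an L position)
The L vertices are D, E; that is 2 in all.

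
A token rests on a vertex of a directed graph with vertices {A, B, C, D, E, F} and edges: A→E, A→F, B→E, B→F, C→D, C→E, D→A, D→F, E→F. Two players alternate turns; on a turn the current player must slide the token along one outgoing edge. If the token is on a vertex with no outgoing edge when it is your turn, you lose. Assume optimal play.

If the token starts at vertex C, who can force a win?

The second player wins.

Label each position W (a win for the player to move) or L (a loss). A position with no legal move is L; any other position is W exactly when some move reaches an L, and L when every move reaches a W.
Every edge goes from a vertex to one that appears earlier in the order F, E, A, D, B, C, so processing vertices in that order labels each vertex after all of its successors.
F: no outgoing edge → L
E: →F(L), so W
A: →F(L), so W
D: →F(L), so W
B: →F(L), so W
C: →D(W), E(W) — all W, so L
The starting position C is L: whatever the player to move does, the opponent receives a W position.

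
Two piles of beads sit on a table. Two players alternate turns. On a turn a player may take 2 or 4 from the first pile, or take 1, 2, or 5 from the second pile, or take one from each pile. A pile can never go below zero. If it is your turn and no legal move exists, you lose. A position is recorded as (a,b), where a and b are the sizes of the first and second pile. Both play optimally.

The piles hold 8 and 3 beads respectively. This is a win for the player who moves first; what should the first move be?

Use the standard recursion: the mover loses at a terminal position; elsewhere, the mover wins exactly when some move hands the opponent an L position.
No move ever increases a pile, so every position that can arise here has a ≤ 8 and b ≤ 3; it is enough to label the cells with 0 ≤ a ≤ 8 and 0 ≤ b ≤ 3.
Every move lowers a or b (never raises either), so fill the grid row by row in increasing a, and left to right within a row: each cell's successors are then already labelled.
      b=0  b=1  b=2  b=3
a=0:    L    W    W    L
a=1:    L    W    W    L
a=2:    W    W    L    W
a=3:    W    L    W    W
a=4:    W    L    W    W
a=5:    W    W    W    W
a=6:    L    W    W    L
a=7:    L    W    W    L
a=8:    W    W    L    W
Cells with no legal move (terminal, hence L): (0,0), (1,0).
The remaining L cells, each justified by listing all of its moves:
(0,3): moves to (0,2)(W), (0,1)(W); every one is W ⇒ L
(1,3): moves to (1,2)(W), (1,1)(W), (0,2)(W); every one is W ⇒ L
(2,2): moves to (0,2)(W), (2,1)(W), (2,0)(W), (1,1)(W); every one is W ⇒ L
(3,1): moves to (1,1)(W), (3,0)(W), (2,0)(W); every one is W ⇒ L
(4,1): moves to (2,1)(W), (0,1)(W), (4,0)(W), (3,0)(W); every one is W ⇒ L
(6,0): moves to (4,0)(W), (2,0)(W); every one is W ⇒ L
(6,3): moves to (4,3)(W), (2,3)(W), (6,2)(W), (6,1)(W), (5,2)(W); every one is W ⇒ L
(7,0): moves to (5,0)(W), (3,0)(W); every one is W ⇒ L
(7,3): moves to (5,3)(W), (3,3)(W), (7,2)(W), (7,1)(W), (6,2)(W); every one is W ⇒ L
(8,2): moves to (6,2)(W), (4,2)(W), (8,1)(W), (8,0)(W), (7,1)(W); every one is W ⇒ L
Every other cell has at least one move into one of the L cells above, so it is W.
From (8,3), the L positions reachable in one move are: (6,3), (8,2). Any move reaching one of these is winning.

Move to (6,3).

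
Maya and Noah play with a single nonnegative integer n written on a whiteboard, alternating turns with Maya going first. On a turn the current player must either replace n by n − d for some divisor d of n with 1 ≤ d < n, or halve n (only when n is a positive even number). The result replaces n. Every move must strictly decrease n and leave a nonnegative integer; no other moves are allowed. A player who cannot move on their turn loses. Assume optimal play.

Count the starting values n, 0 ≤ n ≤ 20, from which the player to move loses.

Classify positions by backward induction: terminal positions (no move available) are L. From any other position, the mover wins iff some move reaches an L.
n=0: no move → L
n=1: no move → L
n=2: W (go to 1, an L position)
n=3: L (sole option 2(W) is W)
n=4: W (go to 3, an L position)
n=5: L (sole option 4(W) is W)
n=6: W (go to 3, an L position)
n=7: L (sole option 6(W) is W)
n=8: W (go to 7, an L position)
n=9: L (options 6(W), 8(W) are all W)
n=10: W (go to 5, an L position)
n=11: L (sole option 10(W) is W)
n=12: W (go to 9, an L position)
n=13: L (sole option 12(W) is W)
n=14: W (go to 7, an L position)
n=15: L (options 10(W), 12(W), 14(W) are all W)
n=16: W (go to 15, an L position)
n=17: L (sole option 16(W) is W)
n=18: W (go to 9, an L position)
n=19: L (sole option 18(W) is W)
n=20: W (go to 15, an L position)
L entries with 0 ≤ n ≤ 20: n = 0, 1, 3, 5, 7, 9, 11, 13, 15, 17, 19; that makes 11.

11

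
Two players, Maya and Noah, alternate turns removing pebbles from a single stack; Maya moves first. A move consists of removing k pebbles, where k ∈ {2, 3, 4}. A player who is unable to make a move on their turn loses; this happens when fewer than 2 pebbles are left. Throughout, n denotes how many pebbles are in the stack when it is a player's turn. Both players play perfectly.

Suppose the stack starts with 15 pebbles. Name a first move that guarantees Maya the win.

Remove 2, leaving 13.

Work bottom-up. With no move the player to move loses. Otherwise the position is W if at least one move leads to an L position for the opponent, and L if every move leads to a W.
n=0: no move → L
n=1: no move → L
n=2: →0(L), so W
n=3: →1(L), so W
n=4: →1(L), so W
n=5: →1(L), so W
n=6: →4(W), 3(W), 2(W) — all W, so L
n=7: →5(W), 4(W), 3(W) — all W, so L
n=8: →6(L), so W
n=9: →7(L), so W
n=10: →7(L), so W
n=11: →7(L), so W
n=12: →10(W), 9(W), 8(W) — all W, so L
n=13: →11(W), 10(W), 9(W) — all W, so L
n=14: →12(L), so W
n=15: →13(L), so W
From 15, the L positions reachable in one move are: 13, 12. Any move reaching one of these is winning.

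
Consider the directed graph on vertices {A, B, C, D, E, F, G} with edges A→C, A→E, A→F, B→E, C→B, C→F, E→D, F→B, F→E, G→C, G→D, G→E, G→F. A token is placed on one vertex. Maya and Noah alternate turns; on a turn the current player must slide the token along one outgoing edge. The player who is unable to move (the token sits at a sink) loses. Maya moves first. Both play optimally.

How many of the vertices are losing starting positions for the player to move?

3

Positions with no move are L. A position that does have a move is losing for the player to move precisely when every available move leads to a winning position for the opponent. Fill in the labels:
Every edge goes from a vertex to one that appears earlier in the order D, E, B, F, C, A, G, so processing vertices in that order labels each vertex after all of its successors.
D: no outgoing edge → L
E: reaches L-position D → W
B: only reaches E(W), which is W → L
F: reaches L-position B → W
C: reaches L-position B → W
A: only reaches C(W), F(W), E(W), all W → L
G: reaches L-position D → W
The L vertices are A, B, D; that is 3 in all.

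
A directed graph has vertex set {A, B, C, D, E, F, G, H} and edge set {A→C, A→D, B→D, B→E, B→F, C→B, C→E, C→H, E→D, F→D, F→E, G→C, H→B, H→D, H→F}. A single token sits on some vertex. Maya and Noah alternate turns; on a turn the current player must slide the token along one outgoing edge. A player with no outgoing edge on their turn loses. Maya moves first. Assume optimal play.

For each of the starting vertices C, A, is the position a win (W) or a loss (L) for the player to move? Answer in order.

C: L, A: W

Work bottom-up. With no move the player to move loses. Otherwise the position is W if at least one move leads to an L position for the opponent, and L if every move leads to a W.
Every edge goes from a vertex to one that appears earlier in the order D, E, F, B, H, C, G, A, so processing vertices in that order labels each vertex after all of its successors.
D: no outgoing edge → L
E: reaches L-position D → W
F: reaches L-position D → W
B: reaches L-position D → W
H: reaches L-position D → W
C: only reaches H(W), B(W), E(W), all W → L
G: reaches L-position C → W
A: reaches L-position C → W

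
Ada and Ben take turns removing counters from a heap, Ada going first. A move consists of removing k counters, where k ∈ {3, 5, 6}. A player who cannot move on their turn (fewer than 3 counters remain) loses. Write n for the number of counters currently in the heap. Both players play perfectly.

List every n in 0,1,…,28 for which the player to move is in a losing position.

0, 1, 2, 9, 10, 11, 18, 19, 20, 27, 28

Label each position W (a win for the player to move) or L (a loss). A position with no legal move is L; any other position is W exactly when some move reaches an L, and L when every move reaches a W.
n=0: no move → L
n=1: no move → L
n=2: no move → L
n=3: W (go to 0, an L position)
n=4: W (go to 1, an L position)
n=5: W (go to 2, an L position)
n=6: W (go to 1, an L position)
n=7: W (go to 2, an L position)
n=8: W (go to 2, an L position)
n=9: L (options 6(W), 4(W), 3(W) are all W)
n=10: L (options 7(W), 5(W), 4(W) are all W)
n=11: L (options 8(W), 6(W), 5(W) are all W)
n=12: W (go to 9, an L position)
n=13: W (go to 10, an L position)
n=14: W (go to 11, an L position)
n=15: W (go to 10, an L position)
n=16: W (go to 11, an L position)
n=17: W (go to 11, an L position)
n=18: L (options 15(W), 13(W), 12(W) are all W)
n=19: L (options 16(W), 14(W), 13(W) are all W)
n=20: L (options 17(W), 15(W), 14(W) are all W)
n=21: W (go to 18, an L position)
n=22: W (go to 19, an L position)
n=23: W (go to 20, an L position)
n=24: W (go to 19, an L position)
n=25: W (go to 20, an L position)
n=26: W (go to 20, an L position)
n=27: L (options 24(W), 22(W), 21(W) are all W)
n=28: L (options 25(W), 23(W), 22(W) are all W)
The losing starting values of n are exactly the entries labelled L in this table (11 of them).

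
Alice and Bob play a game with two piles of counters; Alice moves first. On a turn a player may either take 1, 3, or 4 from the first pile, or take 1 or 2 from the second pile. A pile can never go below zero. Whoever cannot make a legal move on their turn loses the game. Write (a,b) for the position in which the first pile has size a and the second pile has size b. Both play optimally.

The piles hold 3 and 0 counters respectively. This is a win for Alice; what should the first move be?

Classify positions by backward induction: terminal positions (no move available) are L. From any other position, the mover wins iff some move reaches an L.
No move ever increases a pile, so every position that can arise here has a ≤ 3 and b ≤ 0; it is enough to label the cells with 0 ≤ a ≤ 3 and 0 ≤ b ≤ 0.
Every move lowers a or b (never raises either), so fill the grid row by row in increasing a, and left to right within a row: each cell's successors are then already labelled.
      b=0
a=0:    L
a=1:    W
a=2:    L
a=3:    W
Cells with no legal move (terminal, hence L): (0,0).
The remaining L cells, each justified by listing all of its moves:
(2,0): only reaches (1,0)(W), which is W → L
Every other cell has at least one move into one of the L cells above, so it is W.
From (3,0), the L positions reachable in one move are: (2,0), (0,0). Any move reaching one of these is winning.

Move to (2,0).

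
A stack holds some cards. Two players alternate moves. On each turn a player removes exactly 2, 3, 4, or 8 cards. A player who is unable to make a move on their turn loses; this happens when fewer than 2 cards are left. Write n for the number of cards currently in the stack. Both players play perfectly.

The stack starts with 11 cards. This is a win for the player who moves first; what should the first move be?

Remove 4, leaving 7.

Compute win/loss labels from the base case upward. A position with no move is L. Any other position is W if it can reach an L in one move, else L.
n=0: no move → L
n=1: no move → L
n=2: W (go to 0, an L position)
n=3: W (go to 1, an L position)
n=4: W (go to 1, an L position)
n=5: W (go to 1, an L position)
n=6: L (options 4(W), 3(W), 2(W) are all W)
n=7: L (options 5(W), 4(W), 3(W) are all W)
n=8: W (go to 6, an L position)
n=9: W (go to 7, an L position)
n=10: W (go to 7, an L position)
n=11: W (go to 7, an L position)
From 11, the L positions reachable in one move are: 7.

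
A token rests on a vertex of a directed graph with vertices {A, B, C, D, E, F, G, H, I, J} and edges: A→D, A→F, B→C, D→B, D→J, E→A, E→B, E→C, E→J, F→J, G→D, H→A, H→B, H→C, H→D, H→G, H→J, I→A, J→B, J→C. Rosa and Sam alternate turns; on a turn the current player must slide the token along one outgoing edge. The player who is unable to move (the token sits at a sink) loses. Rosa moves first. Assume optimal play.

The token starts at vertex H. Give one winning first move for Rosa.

Use the standard recursion: the mover loses at a terminal position; elsewhere, the mover wins exactly when some move hands the opponent an L position.
Every edge goes from a vertex to one that appears earlier in the order C, B, J, F, D, G, A, E, H, I, so processing vertices in that order labels each vertex after all of its successors.
C: no outgoing edge → L
B: can move to C, which is L ⇒ W
J: can move to C, which is L ⇒ W
F: the only move is to J(W), a W ⇒ L
D: moves to J(W), B(W); every one is W ⇒ L
G: can move to D, which is L ⇒ W
A: can move to D, which is L ⇒ W
E: can move to C, which is L ⇒ W
H: can move to D, which is L ⇒ W
I: the only move is to A(W), a W ⇒ L
From H, the L positions reachable in one move are: D, C. Any move reaching one of these is winning.

Move to D.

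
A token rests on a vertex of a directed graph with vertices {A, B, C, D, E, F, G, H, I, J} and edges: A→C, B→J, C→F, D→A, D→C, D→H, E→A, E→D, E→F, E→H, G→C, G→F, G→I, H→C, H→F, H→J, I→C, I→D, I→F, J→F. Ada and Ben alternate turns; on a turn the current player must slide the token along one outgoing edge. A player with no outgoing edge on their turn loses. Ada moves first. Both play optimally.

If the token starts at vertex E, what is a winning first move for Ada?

Move to A.

Label each position W (a win for the player to move) or L (a loss). A position with no legal move is L; any other position is W exactly when some move reaches an L, and L when every move reaches a W.
Every edge goes from a vertex to one that appears earlier in the order F, J, C, A, H, D, I, E, B, G, so processing vertices in that order labels each vertex after all of its successors.
F: no outgoing edge → L
J: →F(L), so W
C: →F(L), so W
A: →C(W) only, which is W, so L
H: →F(L), so W
D: →A(L), so W
I: →F(L), so W
E: →A(L), so W
B: →J(W) only, which is W, so L
G: →F(L), so W
From E, the L positions reachable in one move are: A, F. Any move reaching one of these is winning.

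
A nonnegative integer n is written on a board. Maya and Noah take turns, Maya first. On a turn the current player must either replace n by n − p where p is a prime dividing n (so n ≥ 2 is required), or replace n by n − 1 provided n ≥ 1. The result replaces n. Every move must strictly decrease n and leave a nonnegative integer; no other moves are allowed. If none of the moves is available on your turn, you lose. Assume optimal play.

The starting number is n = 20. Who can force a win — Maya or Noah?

Noah wins.

Work bottom-up. With no move the player to move loses. Otherwise the position is W if at least one move leads to an L position for the opponent, and L if every move leads to a W.
n=0: no move → L
n=1: →0(L), so W
n=2: →0(L), so W
n=3: →0(L), so W
n=4: →2(W), 3(W) — all W, so L
n=5: →0(L), so W
n=6: →4(L), so W
n=7: →0(L), so W
n=8: →6(W), 7(W) — all W, so L
n=9: →8(L), so W
n=10: →8(L), so W
n=11: →0(L), so W
n=12: →9(W), 10(W), 11(W) — all W, so L
n=13: →0(L), so W
n=14: →12(L), so W
n=15: →12(L), so W
n=16: →14(W), 15(W) — all W, so L
n=17: →0(L), so W
n=18: →16(L), so W
n=19: →0(L), so W
n=20: →15(W), 18(W), 19(W) — all W, so L
The starting position 20 is L: whatever Maya does, the opponent receives a W position.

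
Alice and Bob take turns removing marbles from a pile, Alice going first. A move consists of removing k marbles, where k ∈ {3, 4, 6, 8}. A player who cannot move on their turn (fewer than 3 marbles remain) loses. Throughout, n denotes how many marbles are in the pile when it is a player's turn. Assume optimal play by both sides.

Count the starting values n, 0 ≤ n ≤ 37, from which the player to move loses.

12

Use the standard recursion: the mover loses at a terminal position; elsewhere, the mover wins exactly when some move hands the opponent an L position.
n=0: no move → L
n=1: no move → L
n=2: no move → L
n=3: W (go to 0, an L position)
n=4: W (go to 1, an L position)
n=5: W (go to 2, an L position)
n=6: W (go to 2, an L position)
n=7: W (go to 1, an L position)
n=8: W (go to 2, an L position)
n=9: W (go to 1, an L position)
n=10: W (go to 2, an L position)
n=11: L (options 8(W), 7(W), 5(W), 3(W) are all W)
n=12: L (options 9(W), 8(W), 6(W), 4(W) are all W)
n=13: L (options 10(W), 9(W), 7(W), 5(W) are all W)
n=14: W (go to 11, an L position)
n=15: W (go to 12, an L position)
n=16: W (go to 13, an L position)
n=17: W (go to 13, an L position)
n=18: W (go to 12, an L position)
n=19: W (go to 13, an L position)
n=20: W (go to 12, an L position)
n=21: W (go to 13, an L position)
n=22: L (options 19(W), 18(W), 16(W), 14(W) are all W)
n=23: L (options 20(W), 19(W), 17(W), 15(W) are all W)
n=24: L (options 21(W), 20(W), 18(W), 16(W) are all W)
n=25: W (go to 22, an L position)
n=26: W (go to 23, an L position)
n=27: W (go to 24, an L position)
n=28: W (go to 24, an L position)
n=29: W (go to 23, an L position)
n=30: W (go to 24, an L position)
n=31: W (go to 23, an L position)
n=32: W (go to 24, an L position)
n=33: L (options 30(W), 29(W), 27(W), 25(W) are all W)
n=34: L (options 31(W), 30(W), 28(W), 26(W) are all W)
n=35: L (options 32(W), 31(W), 29(W), 27(W) are all W)
n=36: W (go to 33, an L position)
n=37: W (go to 34, an L position)
L entries with 0 ≤ n ≤ 37: n = 0, 1, 2, 11, 12, 13, 22, 23, 24, 33, 34, 35; that makes 12.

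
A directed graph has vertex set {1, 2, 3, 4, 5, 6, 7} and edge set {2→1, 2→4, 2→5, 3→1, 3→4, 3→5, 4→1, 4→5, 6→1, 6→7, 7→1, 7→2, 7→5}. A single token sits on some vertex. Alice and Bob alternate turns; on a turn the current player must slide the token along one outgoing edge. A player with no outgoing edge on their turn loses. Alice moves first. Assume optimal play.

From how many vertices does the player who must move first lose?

Work bottom-up. With no move the player to move loses. Otherwise the position is W if at least one move leads to an L position for the opponent, and L if every move leads to a W.
Every edge goes from a vertex to one that appears earlier in the order 1, 5, 4, 2, 7, 6, 3, so processing vertices in that order labels each vertex after all of its successors.
1: no outgoing edge → L
5: no outgoing edge → L
4: →5(L), so W
2: →5(L), so W
7: →5(L), so W
6: →1(L), so W
3: →5(L), so W
The L vertices are 1, 5; that is 2 in all.

2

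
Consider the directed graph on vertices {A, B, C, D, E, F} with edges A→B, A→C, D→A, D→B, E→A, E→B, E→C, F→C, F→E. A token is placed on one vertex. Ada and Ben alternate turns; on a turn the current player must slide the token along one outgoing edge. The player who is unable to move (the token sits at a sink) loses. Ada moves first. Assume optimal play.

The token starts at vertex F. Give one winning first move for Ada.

Work bottom-up. With no move the player to move loses. Otherwise the position is W if at least one move leads to an L position for the opponent, and L if every move leads to a W.
Every edge goes from a vertex to one that appears earlier in the order B, C, A, E, D, F, so processing vertices in that order labels each vertex after all of its successors.
B: no outgoing edge → L
C: no outgoing edge → L
A: can move to C, which is L ⇒ W
E: can move to C, which is L ⇒ W
D: can move to B, which is L ⇒ W
F: can move to C, which is L ⇒ W
From F, the L positions reachable in one move are: C.

Move to C.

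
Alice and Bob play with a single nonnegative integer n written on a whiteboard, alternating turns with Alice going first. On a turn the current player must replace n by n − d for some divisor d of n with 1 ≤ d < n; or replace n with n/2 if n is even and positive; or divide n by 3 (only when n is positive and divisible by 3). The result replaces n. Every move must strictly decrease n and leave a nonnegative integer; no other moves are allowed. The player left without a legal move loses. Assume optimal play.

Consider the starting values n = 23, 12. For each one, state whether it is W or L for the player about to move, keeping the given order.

23: L, 12: W

Work bottom-up. With no move the player to move loses. Otherwise the position is W if at least one move leads to an L position for the opponent, and L if every move leads to a W.
n=0: no move → L
n=1: no move → L
n=2: W (go to 1, an L position)
n=3: W (go to 1, an L position)
n=4: L (options 2(W), 3(W) are all W)
n=5: W (go to 4, an L position)
n=6: W (go to 4, an L position)
n=7: L (sole option 6(W) is W)
n=8: W (go to 4, an L position)
n=9: L (options 3(W), 6(W), 8(W) are all W)
n=10: W (go to 9, an L position)
n=11: L (sole option 10(W) is W)
n=12: W (go to 4, an L position)
n=13: L (sole option 12(W) is W)
n=14: W (go to 7, an L position)
n=15: L (options 5(W), 10(W), 12(W), 14(W) are all W)
n=16: W (go to 15, an L position)
n=17: L (sole option 16(W) is W)
n=18: W (go to 9, an L position)
n=19: L (sole option 18(W) is W)
n=20: W (go to 15, an L position)
n=21: W (go to 7, an L position)
n=22: W (go to 11, an L position)
n=23: L (sole option 22(W) is W)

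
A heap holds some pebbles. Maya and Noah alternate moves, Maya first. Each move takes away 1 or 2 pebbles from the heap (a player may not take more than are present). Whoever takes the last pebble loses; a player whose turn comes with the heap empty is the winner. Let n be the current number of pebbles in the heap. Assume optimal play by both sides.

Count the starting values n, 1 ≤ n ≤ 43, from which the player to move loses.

15

Positions with no move are W. A position that does have a move is losing for the player to move precisely when every available move leads to a winning position for the opponent. Fill in the labels:
n=0: no move; the opponent has just taken the last pebble and therefore loses → W
n=1: L (sole option 0(W) is W)
n=2: W (go to 1, an L position)
n=3: W (go to 1, an L position)
n=4: L (options 3(W), 2(W) are all W)
n=5: W (go to 4, an L position)
n=6: W (go to 4, an L position)
n=7: L (options 6(W), 5(W) are all W)
n=8: W (go to 7, an L position)
n=9: W (go to 7, an L position)
n=10: L (options 9(W), 8(W) are all W)
n=11: W (go to 10, an L position)
n=12: W (go to 10, an L position)
n=13: L (options 12(W), 11(W) are all W)
n=14: W (go to 13, an L position)
n=15: W (go to 13, an L position)
n=16: L (options 15(W), 14(W) are all W)
n=17: W (go to 16, an L position)
n=18: W (go to 16, an L position)
n=19: L (options 18(W), 17(W) are all W)
n=20: W (go to 19, an L position)
n=21: W (go to 19, an L position)
n=22: L (options 21(W), 20(W) are all W)
n=23: W (go to 22, an L position)
n=24: W (go to 22, an L position)
n=25: L (options 24(W), 23(W) are all W)
n=26: W (go to 25, an L position)
n=27: W (go to 25, an L position)
n=28: L (options 27(W), 26(W) are all W)
n=29: W (go to 28, an L position)
n=30: W (go to 28, an L position)
n=31: L (options 30(W), 29(W) are all W)
n=32: W (go to 31, an L position)
n=33: W (go to 31, an L position)
n=34: L (options 33(W), 32(W) are all W)
n=35: W (go to 34, an L position)
n=36: W (go to 34, an L position)
n=37: L (options 36(W), 35(W) are all W)
n=38: W (go to 37, an L position)
n=39: W (go to 37, an L position)
n=40: L (options 39(W), 38(W) are all W)
n=41: W (go to 40, an L position)
n=42: W (go to 40, an L position)
n=43: L (options 42(W), 41(W) are all W)
L entries with 1 ≤ n ≤ 43 (the range starts at n=1): n = 1, 4, 7, 10, 13, 16, 19, 22, 25, 28, 31, 34, 37, 40, 43; that makes 15.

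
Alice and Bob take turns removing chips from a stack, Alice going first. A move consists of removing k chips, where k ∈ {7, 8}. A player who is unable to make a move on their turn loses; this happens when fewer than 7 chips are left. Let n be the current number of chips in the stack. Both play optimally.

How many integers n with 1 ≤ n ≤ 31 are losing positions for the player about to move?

Label each position W (a win for the player to move) or L (a loss). A position with no legal move is L; any other position is W exactly when some move reaches an L, and L when every move reaches a W.
n=0: no move → L
n=1: no move → L
n=2: no move → L
n=3: no move → L
n=4: no move → L
n=5: no move → L
n=6: no move → L
n=7: reaches L-position 0 → W
n=8: reaches L-position 1 → W
n=9: reaches L-position 2 → W
n=10: reaches L-position 3 → W
n=11: reaches L-position 4 → W
n=12: reaches L-position 5 → W
n=13: reaches L-position 6 → W
n=14: reaches L-position 6 → W
n=15: only reaches 8(W), 7(W), all W → L
n=16: only reaches 9(W), 8(W), all W → L
n=17: only reaches 10(W), 9(W), all W → L
n=18: only reaches 11(W), 10(W), all W → L
n=19: only reaches 12(W), 11(W), all W → L
n=20: only reaches 13(W), 12(W), all W → L
n=21: only reaches 14(W), 13(W), all W → L
n=22: reaches L-position 15 → W
n=23: reaches L-position 16 → W
n=24: reaches L-position 17 → W
n=25: reaches L-position 18 → W
n=26: reaches L-position 19 → W
n=27: reaches L-position 20 → W
n=28: reaches L-position 21 → W
n=29: reaches L-position 21 → W
n=30: only reaches 23(W), 22(W), all W → L
n=31: only reaches 24(W), 23(W), all W → L
L entries with 1 ≤ n ≤ 31 (n=0 is outside the asked range and is not counted): n = 1, 2, 3, 4, 5, 6, 15, 16, 17, 18, 19, 20, 21, 30, 31; that makes 15.

15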